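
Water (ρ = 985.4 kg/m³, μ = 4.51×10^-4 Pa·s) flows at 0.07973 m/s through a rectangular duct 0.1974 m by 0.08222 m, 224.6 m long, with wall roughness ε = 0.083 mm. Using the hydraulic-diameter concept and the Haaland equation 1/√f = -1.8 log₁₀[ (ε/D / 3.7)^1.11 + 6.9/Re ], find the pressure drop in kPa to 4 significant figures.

ΔP ≈ 0.1637 kPa

Hydraulic diameter D_h = 4A/P = 4·(0.1974·0.08222)/(2·(0.1974+0.08222)) = 0.06492/0.5592 = 0.1161 m.
Re = ρVD_h/μ = 985.4·0.07973·0.1161/0.000451 = 2.022e+04.
ε/D_h = 8.3e-05/0.1161 = 0.000715; Haaland gives 1/√f = -1.8 log₁₀[7.54e-05+0.000341] = 6.084, so f = 0.02701.
ΔP = f(L/D_h)(ρV²/2) = 0.02701·224.6/0.1161·3.132 = 163.7 Pa.
ΔP = 0.1637 kPa.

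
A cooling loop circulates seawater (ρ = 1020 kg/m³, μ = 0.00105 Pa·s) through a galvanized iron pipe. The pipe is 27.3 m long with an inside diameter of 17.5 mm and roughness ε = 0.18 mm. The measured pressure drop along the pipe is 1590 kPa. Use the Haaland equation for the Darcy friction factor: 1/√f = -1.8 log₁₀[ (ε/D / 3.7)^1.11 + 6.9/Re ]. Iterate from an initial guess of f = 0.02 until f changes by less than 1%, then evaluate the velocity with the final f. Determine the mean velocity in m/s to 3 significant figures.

Rearranging Darcy-Weisbach: V = √(2·ΔP·D/(f·L·ρ)). With ε/D = 0.00018/0.0175 = 0.0103, iterate starting from f = 0.02:
  f = 0.02 → V = √(2·1.59e+06·0.0175/(0.02·27.3·1020)) = 9.996 m/s; Re = ρVD/μ = 1.699e+05; f → 0.03867
  f = 0.03867 → V = 7.189 m/s; Re = 1.222e+05; f → 0.03879
Converged (Δf/f < 1%). With the final f = 0.03879: V = √(2·1.59e+06·0.0175/(0.03879·27.3·1020)) = 7.177 m/s.

V ≈ 7.18 m/s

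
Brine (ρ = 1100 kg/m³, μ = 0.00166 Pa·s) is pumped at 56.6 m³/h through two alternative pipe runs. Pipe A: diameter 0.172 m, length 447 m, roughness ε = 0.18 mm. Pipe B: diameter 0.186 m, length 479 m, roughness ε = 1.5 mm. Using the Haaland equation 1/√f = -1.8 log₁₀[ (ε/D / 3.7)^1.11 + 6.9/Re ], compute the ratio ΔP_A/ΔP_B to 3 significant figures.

ΔP_A/ΔP_B ≈ 0.864

Pipe A: V = Q/A = 0.01572/0.02324 = 0.6767 m/s; Re = 7.712e+04; ε/D = 0.00105; Haaland → f = 0.02268; ΔP_A = f(L/D)(ρV²/2) = 1.484e+04 Pa.
Pipe B: V = Q/A = 0.01572/0.02717 = 0.5786 m/s; Re = 7.132e+04; ε/D = 0.00806; Haaland → f = 0.03624; ΔP_B = f(L/D)(ρV²/2) = 1.719e+04 Pa.
ΔP_A/ΔP_B = 1.484e+04/1.719e+04 = 0.864.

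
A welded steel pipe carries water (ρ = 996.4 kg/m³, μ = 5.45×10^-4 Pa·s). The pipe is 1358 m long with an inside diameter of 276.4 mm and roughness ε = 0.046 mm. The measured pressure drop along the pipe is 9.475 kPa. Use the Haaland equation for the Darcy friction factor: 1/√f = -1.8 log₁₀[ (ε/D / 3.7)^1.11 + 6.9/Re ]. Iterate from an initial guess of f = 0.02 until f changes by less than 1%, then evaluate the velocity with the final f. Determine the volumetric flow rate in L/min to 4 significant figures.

Rearranging Darcy-Weisbach: V = √(2·ΔP·D/(f·L·ρ)). With ε/D = 4.6e-05/0.2764 = 0.000166, iterate starting from f = 0.02:
  f = 0.02 → V = √(2·9475·0.2764/(0.02·1358·996.4)) = 0.4399 m/s; Re = ρVD/μ = 2.223e+05; f → 0.01641
  f = 0.01641 → V = 0.4857 m/s; Re = 2.455e+05; f → 0.01619
  f = 0.01619 → V = 0.4889 m/s; Re = 2.471e+05; f → 0.01618
Converged (Δf/f < 1%). With the final f = 0.01618: V = √(2·9475·0.2764/(0.01618·1358·996.4)) = 0.4891 m/s.
Q = V·A = 0.4891·(π/4·0.2764²) = 0.02935 m³/s = 1761 L/min.

Q ≈ 1761 L/min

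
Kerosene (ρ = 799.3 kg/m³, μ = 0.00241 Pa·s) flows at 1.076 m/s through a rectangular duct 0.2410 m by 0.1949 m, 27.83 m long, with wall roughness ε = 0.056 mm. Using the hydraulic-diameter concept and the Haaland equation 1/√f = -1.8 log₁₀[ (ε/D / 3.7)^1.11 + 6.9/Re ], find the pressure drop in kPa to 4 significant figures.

ΔP ≈ 1.187 kPa

Hydraulic diameter D_h = 4A/P = 4·(0.241·0.1949)/(2·(0.241+0.1949)) = 0.1879/0.8718 = 0.2155 m.
Re = ρVD_h/μ = 799.3·1.076·0.2155/0.00241 = 7.691e+04.
ε/D_h = 5.6e-05/0.2155 = 0.00026; Haaland gives 1/√f = -1.8 log₁₀[2.45e-05+8.97e-05] = 7.096, so f = 0.01986.
ΔP = f(L/D_h)(ρV²/2) = 0.01986·27.83/0.2155·462.7 = 1187 Pa.
ΔP = 1.187 kPa.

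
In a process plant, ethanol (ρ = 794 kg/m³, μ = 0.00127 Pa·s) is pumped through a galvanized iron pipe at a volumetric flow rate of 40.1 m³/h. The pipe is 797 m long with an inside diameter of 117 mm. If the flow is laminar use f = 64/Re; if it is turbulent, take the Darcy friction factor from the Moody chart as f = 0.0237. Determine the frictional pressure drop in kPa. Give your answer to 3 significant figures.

ΔP ≈ 68.8 kPa

Q = 40.1 m³/h = 40.1/3600 = 0.01114 m³/s.
Cross-sectional area A = πD²/4 = π(0.117)²/4 = 0.01075 m²; mean velocity V = Q/A = 0.01114/0.01075 = 1.036 m/s.
Reynolds number Re = ρVD/μ = 794 · 1.036 · 0.117 / 0.00127 = 7.578e+04.
Re > 4000 → turbulent; use the Moody-chart value f = 0.0237.
Darcy-Weisbach: ΔP = f(L/D)(ρV²/2) = 0.0237·(797/0.117)·(794·1.036²/2) = 0.0237·6812·426.1 = 6.88e+04 Pa.
ΔP = 6.88e+04 Pa = 68.8 kPa.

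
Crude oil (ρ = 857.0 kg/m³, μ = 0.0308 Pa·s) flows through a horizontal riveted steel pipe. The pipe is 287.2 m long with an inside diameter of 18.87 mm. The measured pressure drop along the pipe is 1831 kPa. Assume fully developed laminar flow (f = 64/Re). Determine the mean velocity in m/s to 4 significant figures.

V ≈ 2.303 m/s

For laminar flow, f = 64/Re with Re = ρVD/μ, so Darcy-Weisbach reduces to ΔP = 32μLV/D². Solving for V: V = ΔP·D²/(32μL) = 1.831e+06·(0.01887)²/(32·0.0308·287.2) = 2.303 m/s.
Check: Re = ρVD/μ = 857·2.303·0.01887/0.0308 = 1209 < 2300, so the laminar assumption holds.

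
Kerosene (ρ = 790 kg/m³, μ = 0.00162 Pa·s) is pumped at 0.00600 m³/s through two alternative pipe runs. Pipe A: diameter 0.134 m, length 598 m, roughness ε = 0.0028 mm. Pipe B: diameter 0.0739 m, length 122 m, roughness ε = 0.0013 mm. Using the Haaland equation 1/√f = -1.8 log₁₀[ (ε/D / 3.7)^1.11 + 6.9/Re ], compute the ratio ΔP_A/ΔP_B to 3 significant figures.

Pipe A: V = Q/A = 0.006/0.0141 = 0.4255 m/s; Re = 2.78e+04; ε/D = 2.09e-05; Haaland → f = 0.02378; ΔP_A = f(L/D)(ρV²/2) = 7588 Pa.
Pipe B: V = Q/A = 0.006/0.004289 = 1.399 m/s; Re = 5.041e+04; ε/D = 1.76e-05; Haaland → f = 0.02072; ΔP_B = f(L/D)(ρV²/2) = 2.644e+04 Pa.
ΔP_A/ΔP_B = 7588/2.644e+04 = 0.287.

ΔP_A/ΔP_B ≈ 0.287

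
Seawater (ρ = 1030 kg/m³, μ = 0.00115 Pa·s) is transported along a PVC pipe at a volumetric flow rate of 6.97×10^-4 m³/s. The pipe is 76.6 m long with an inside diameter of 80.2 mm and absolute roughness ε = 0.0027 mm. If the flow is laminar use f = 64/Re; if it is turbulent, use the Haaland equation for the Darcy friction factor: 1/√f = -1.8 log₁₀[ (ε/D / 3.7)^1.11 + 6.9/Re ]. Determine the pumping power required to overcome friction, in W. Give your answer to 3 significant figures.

Cross-sectional area A = πD²/4 = π(0.0802)²/4 = 0.005052 m²; mean velocity V = Q/A = 0.000697/0.005052 = 0.138 m/s.
Reynolds number Re = ρVD/μ = 1030 · 0.138 · 0.0802 / 0.00115 = 9911.
Re > 4000 → turbulent. Relative roughness ε/D = 2.7e-06/0.0802 = 3.37e-05. Haaland: 1/√f = -1.8 log₁₀[(3.37e-05/3.7)^1.11 + 6.9/9911] = -1.8 log₁₀[2.54e-06 + 0.000696] = 5.68, so f = 0.03099.
Darcy-Weisbach: ΔP = f(L/D)(ρV²/2) = 0.03099·(76.6/0.0802)·(1030·0.138²/2) = 0.03099·955.1·9.804 = 290.2 Pa.
Pumping power P = QΔP = 0.000697·290.2 = 0.2023 W = 0.202 W.

P ≈ 0.202 W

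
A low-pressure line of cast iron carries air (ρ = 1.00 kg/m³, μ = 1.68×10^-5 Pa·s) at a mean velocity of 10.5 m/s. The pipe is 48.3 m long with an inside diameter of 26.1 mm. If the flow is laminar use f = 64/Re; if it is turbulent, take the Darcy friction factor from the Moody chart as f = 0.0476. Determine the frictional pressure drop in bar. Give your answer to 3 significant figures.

Reynolds number Re = ρVD/μ = 1 · 10.5 · 0.0261 / 1.68e-05 = 1.631e+04.
Re > 4000 → turbulent; use the Moody-chart value f = 0.0476.
Darcy-Weisbach: ΔP = f(L/D)(ρV²/2) = 0.0476·(48.3/0.0261)·(1·10.5²/2) = 0.0476·1851·55.12 = 4856 Pa.
ΔP = 4856 Pa = 0.0486 bar.

ΔP ≈ 0.0486 bar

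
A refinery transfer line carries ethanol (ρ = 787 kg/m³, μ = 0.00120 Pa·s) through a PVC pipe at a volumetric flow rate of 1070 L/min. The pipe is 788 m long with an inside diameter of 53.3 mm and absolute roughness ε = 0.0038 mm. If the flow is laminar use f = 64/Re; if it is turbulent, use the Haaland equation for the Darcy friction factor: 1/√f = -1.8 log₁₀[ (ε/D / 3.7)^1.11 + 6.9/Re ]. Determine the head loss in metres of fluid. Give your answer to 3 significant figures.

Q = 1070 L/min = 1070/60000 = 0.01783 m³/s.
Cross-sectional area A = πD²/4 = π(0.0533)²/4 = 0.002231 m²; mean velocity V = Q/A = 0.01783/0.002231 = 7.993 m/s.
Reynolds number Re = ρVD/μ = 787 · 7.993 · 0.0533 / 0.0012 = 2.794e+05.
Re > 4000 → turbulent. Relative roughness ε/D = 3.8e-06/0.0533 = 7.13e-05. Haaland: 1/√f = -1.8 log₁₀[(7.13e-05/3.7)^1.11 + 6.9/2.794e+05] = -1.8 log₁₀[5.84e-06 + 2.47e-05] = 8.127, so f = 0.01514.
Darcy-Weisbach: ΔP = f(L/D)(ρV²/2) = 0.01514·(788/0.0533)·(787·7.993²/2) = 0.01514·1.478e+04·2.514e+04 = 5.626e+06 Pa.
Head loss h_f = ΔP/(ρg) = 5.626e+06/(787·9.81) = 729 m.

h_f ≈ 729 m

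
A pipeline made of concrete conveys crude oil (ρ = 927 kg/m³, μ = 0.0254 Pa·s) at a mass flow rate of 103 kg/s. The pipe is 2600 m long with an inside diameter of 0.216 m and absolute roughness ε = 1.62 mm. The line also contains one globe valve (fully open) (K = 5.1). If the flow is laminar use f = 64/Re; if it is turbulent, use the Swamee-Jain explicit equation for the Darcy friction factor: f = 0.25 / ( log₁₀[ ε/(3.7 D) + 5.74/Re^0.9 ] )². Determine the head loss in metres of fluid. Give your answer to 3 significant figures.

h_f ≈ 216 m

A = πD²/4 = π(0.216)²/4 = 0.03664 m²; mean velocity V = ṁ/(ρA) = 103/(927 · 0.03664) = 3.032 m/s.
Reynolds number Re = ρVD/μ = 927 · 3.032 · 0.216 / 0.0254 = 2.39e+04.
Re > 4000 → turbulent. Relative roughness ε/D = 0.00162/0.216 = 0.0075. Swamee-Jain: f = 0.25/(log₁₀[0.0075/3.7 + 5.74/2.39e+04^0.9])² = 0.25/(log₁₀[0.00203 + 0.000658])² = 0.25/(-2.571)² = 0.03782.
Total minor-loss coefficient ΣK = 1·5.1 = 5.1.
ΔP = [f·L/D + ΣK]·(ρV²/2) = [0.03782·2600/0.216 + 5.1]·(927·3.032²/2) = [455.2 + 5.1]·4262 = 1.962e+06 Pa.
Head loss h_f = ΔP/(ρg) = 1.962e+06/(927·9.81) = 216 m.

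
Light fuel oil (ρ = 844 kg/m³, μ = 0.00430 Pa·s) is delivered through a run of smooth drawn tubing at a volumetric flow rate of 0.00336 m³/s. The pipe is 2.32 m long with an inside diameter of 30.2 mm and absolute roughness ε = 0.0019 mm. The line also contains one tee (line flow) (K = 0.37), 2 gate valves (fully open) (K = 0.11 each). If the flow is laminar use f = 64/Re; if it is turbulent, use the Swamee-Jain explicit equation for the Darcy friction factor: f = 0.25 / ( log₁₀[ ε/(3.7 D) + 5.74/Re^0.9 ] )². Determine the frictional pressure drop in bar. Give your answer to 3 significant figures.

ΔP ≈ 0.226 bar

Cross-sectional area A = πD²/4 = π(0.0302)²/4 = 0.0007163 m²; mean velocity V = Q/A = 0.00336/0.0007163 = 4.691 m/s.
Reynolds number Re = ρVD/μ = 844 · 4.691 · 0.0302 / 0.0043 = 2.78e+04.
Re > 4000 → turbulent. Relative roughness ε/D = 1.9e-06/0.0302 = 6.29e-05. Swamee-Jain: f = 0.25/(log₁₀[6.29e-05/3.7 + 5.74/2.78e+04^0.9])² = 0.25/(log₁₀[1.7e-05 + 0.000574])² = 0.25/(-3.228)² = 0.02399.
Total minor-loss coefficient ΣK = 1·0.37 + 2·0.11 = 0.59.
ΔP = [f·L/D + ΣK]·(ρV²/2) = [0.02399·2.32/0.0302 + 0.59]·(844·4.691²/2) = [1.843 + 0.59]·9285 = 2.259e+04 Pa.
ΔP = 2.259e+04 Pa = 0.226 bar.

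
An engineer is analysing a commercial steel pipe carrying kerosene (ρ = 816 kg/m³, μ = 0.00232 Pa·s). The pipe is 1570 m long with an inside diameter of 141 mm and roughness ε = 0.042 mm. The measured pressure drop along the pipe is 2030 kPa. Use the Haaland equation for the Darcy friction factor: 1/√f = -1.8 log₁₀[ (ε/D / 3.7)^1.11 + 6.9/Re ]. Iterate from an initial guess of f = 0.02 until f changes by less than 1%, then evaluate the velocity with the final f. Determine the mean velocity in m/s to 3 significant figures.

V ≈ 5.12 m/s

Rearranging Darcy-Weisbach: V = √(2·ΔP·D/(f·L·ρ)). With ε/D = 4.2e-05/0.141 = 0.000298, iterate starting from f = 0.02:
  f = 0.02 → V = √(2·2.03e+06·0.141/(0.02·1570·816)) = 4.727 m/s; Re = ρVD/μ = 2.344e+05; f → 0.01719
  f = 0.01719 → V = 5.098 m/s; Re = 2.528e+05; f → 0.01706
Converged (Δf/f < 1%). With the final f = 0.01706: V = √(2·2.03e+06·0.141/(0.01706·1570·816)) = 5.117 m/s.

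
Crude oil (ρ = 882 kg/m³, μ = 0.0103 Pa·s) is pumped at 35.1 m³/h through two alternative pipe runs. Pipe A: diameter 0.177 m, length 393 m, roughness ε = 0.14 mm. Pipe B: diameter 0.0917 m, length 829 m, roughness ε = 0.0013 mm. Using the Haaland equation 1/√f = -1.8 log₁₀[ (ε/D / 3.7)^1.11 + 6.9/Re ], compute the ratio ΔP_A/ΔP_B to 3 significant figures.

Pipe A: V = Q/A = 0.00975/0.02461 = 0.3962 m/s; Re = 6006; ε/D = 0.000791; Haaland → f = 0.03647; ΔP_A = f(L/D)(ρV²/2) = 5608 Pa.
Pipe B: V = Q/A = 0.00975/0.006604 = 1.476 m/s; Re = 1.159e+04; ε/D = 1.42e-05; Haaland → f = 0.02968; ΔP_B = f(L/D)(ρV²/2) = 2.579e+05 Pa.
ΔP_A/ΔP_B = 5608/2.579e+05 = 0.0217.

ΔP_A/ΔP_B ≈ 0.0217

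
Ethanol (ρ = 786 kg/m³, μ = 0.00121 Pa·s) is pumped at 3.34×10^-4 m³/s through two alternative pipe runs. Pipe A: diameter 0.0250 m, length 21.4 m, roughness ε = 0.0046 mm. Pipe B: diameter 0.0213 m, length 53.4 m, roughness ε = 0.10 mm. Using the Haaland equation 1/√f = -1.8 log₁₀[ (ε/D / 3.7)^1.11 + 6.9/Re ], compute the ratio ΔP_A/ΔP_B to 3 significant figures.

ΔP_A/ΔP_B ≈ 0.153

Pipe A: V = Q/A = 0.000334/0.0004909 = 0.6804 m/s; Re = 1.105e+04; ε/D = 0.000184; Haaland → f = 0.03027; ΔP_A = f(L/D)(ρV²/2) = 4715 Pa.
Pipe B: V = Q/A = 0.000334/0.0003563 = 0.9373 m/s; Re = 1.297e+04; ε/D = 0.00469; Haaland → f = 0.03564; ΔP_B = f(L/D)(ρV²/2) = 3.086e+04 Pa.
ΔP_A/ΔP_B = 4715/3.086e+04 = 0.153.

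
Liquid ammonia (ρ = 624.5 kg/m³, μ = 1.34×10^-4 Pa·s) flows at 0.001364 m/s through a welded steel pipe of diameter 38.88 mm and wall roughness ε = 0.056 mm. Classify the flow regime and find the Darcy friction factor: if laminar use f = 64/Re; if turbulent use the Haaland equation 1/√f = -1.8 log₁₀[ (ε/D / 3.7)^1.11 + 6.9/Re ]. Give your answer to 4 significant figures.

Re = ρVD/μ = 624.5·0.001364·0.03888/0.000134 = 247.2.
Re < 2300 → laminar, so f = 64/Re = 0.2589 (roughness is irrelevant in laminar flow).

f ≈ 0.2589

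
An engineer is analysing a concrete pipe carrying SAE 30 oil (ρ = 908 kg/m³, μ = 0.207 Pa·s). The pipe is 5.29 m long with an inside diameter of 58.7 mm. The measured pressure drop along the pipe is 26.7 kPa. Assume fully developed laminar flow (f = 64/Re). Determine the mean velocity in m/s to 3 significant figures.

For laminar flow, f = 64/Re with Re = ρVD/μ, so Darcy-Weisbach reduces to ΔP = 32μLV/D². Solving for V: V = ΔP·D²/(32μL) = 2.67e+04·(0.0587)²/(32·0.207·5.29) = 2.625 m/s.
Check: Re = ρVD/μ = 908·2.625·0.0587/0.207 = 676 < 2300, so the laminar assumption holds.

V ≈ 2.63 m/s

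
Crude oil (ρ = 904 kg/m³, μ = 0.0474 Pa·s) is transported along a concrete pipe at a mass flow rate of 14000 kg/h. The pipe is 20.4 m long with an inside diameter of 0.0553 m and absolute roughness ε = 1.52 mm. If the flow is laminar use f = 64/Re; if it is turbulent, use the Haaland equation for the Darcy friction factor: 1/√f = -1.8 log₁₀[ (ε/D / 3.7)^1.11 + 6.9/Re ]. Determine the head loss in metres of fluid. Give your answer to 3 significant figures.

ṁ = 14000 kg/h = 14000/3600 = 3.889 kg/s.
A = πD²/4 = π(0.0553)²/4 = 0.002402 m²; mean velocity V = ṁ/(ρA) = 3.889/(904 · 0.002402) = 1.791 m/s.
Reynolds number Re = ρVD/μ = 904 · 1.791 · 0.0553 / 0.0474 = 1889.
Re < 2300 → laminar flow, so f = 64/Re = 64/1889 = 0.03388 (the turbulent correlation is not needed).
Darcy-Weisbach: ΔP = f(L/D)(ρV²/2) = 0.03388·(20.4/0.0553)·(904·1.791²/2) = 0.03388·368.9·1450 = 1.812e+04 Pa.
Head loss h_f = ΔP/(ρg) = 1.812e+04/(904·9.81) = 2.04 m.

h_f ≈ 2.04 m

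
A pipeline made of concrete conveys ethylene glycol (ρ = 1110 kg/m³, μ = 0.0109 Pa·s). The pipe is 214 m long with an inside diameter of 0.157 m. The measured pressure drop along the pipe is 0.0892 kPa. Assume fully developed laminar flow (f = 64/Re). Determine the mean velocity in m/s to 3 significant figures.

V ≈ 0.0295 m/s

For laminar flow, f = 64/Re with Re = ρVD/μ, so Darcy-Weisbach reduces to ΔP = 32μLV/D². Solving for V: V = ΔP·D²/(32μL) = 89.2·(0.157)²/(32·0.0109·214) = 0.02946 m/s.
Check: Re = ρVD/μ = 1110·0.02946·0.157/0.0109 = 470.9 < 2300, so the laminar assumption holds.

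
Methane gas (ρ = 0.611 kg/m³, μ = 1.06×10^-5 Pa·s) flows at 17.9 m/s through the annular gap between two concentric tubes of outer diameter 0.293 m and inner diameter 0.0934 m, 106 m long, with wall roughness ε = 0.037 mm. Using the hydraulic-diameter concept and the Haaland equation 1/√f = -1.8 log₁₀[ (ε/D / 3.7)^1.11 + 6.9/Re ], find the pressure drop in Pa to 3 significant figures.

ΔP ≈ 869 Pa

Hydraulic diameter D_h = 4A/P = D_o - D_i = 0.293 - 0.0934 = 0.1996 m.
Re = ρVD_h/μ = 0.611·17.9·0.1996/1.06e-05 = 2.059e+05.
ε/D_h = 3.7e-05/0.1996 = 0.000185; Haaland gives 1/√f = -1.8 log₁₀[1.69e-05+3.35e-05] = 7.736, so f = 0.01671.
ΔP = f(L/D_h)(ρV²/2) = 0.01671·106/0.1996·97.89 = 868.6 Pa.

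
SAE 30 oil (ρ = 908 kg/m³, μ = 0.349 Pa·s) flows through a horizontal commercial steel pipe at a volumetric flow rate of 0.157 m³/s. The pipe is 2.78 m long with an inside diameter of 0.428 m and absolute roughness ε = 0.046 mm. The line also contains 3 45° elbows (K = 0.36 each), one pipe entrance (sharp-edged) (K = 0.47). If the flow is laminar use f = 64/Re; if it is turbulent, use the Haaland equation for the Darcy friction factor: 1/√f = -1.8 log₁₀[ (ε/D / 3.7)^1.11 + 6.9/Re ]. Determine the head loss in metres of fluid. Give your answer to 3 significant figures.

h_f ≈ 0.115 m

Cross-sectional area A = πD²/4 = π(0.428)²/4 = 0.1439 m²; mean velocity V = Q/A = 0.157/0.1439 = 1.091 m/s.
Reynolds number Re = ρVD/μ = 908 · 1.091 · 0.428 / 0.349 = 1215.
Re < 2300 → laminar flow, so f = 64/Re = 64/1215 = 0.05267 (the turbulent correlation is not needed).
Total minor-loss coefficient ΣK = 3·0.36 + 1·0.47 = 1.55.
ΔP = [f·L/D + ΣK]·(ρV²/2) = [0.05267·2.78/0.428 + 1.55]·(908·1.091²/2) = [0.3421 + 1.55]·540.6 = 1023 Pa.
Head loss h_f = ΔP/(ρg) = 1023/(908·9.81) = 0.115 m.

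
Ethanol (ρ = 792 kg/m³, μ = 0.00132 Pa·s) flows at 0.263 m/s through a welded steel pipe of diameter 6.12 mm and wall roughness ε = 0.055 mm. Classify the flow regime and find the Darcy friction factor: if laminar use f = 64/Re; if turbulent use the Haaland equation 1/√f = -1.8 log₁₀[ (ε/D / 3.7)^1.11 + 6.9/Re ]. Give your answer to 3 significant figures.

f ≈ 0.0663

Re = ρVD/μ = 792·0.263·0.00612/0.00132 = 965.7.
Re < 2300 → laminar, so f = 64/Re = 0.06627 (roughness is irrelevant in laminar flow).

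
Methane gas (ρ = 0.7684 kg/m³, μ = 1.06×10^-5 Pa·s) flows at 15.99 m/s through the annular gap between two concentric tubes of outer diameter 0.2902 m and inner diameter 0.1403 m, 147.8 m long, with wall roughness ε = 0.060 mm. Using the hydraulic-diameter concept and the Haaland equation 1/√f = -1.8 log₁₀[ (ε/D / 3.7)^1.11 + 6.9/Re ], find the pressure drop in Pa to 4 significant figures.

ΔP ≈ 1778 Pa

Hydraulic diameter D_h = 4A/P = D_o - D_i = 0.2902 - 0.1403 = 0.1499 m.
Re = ρVD_h/μ = 0.7684·15.99·0.1499/1.06e-05 = 1.738e+05.
ε/D_h = 6e-05/0.1499 = 0.0004; Haaland gives 1/√f = -1.8 log₁₀[3.96e-05+3.97e-05] = 7.381, so f = 0.01836.
ΔP = f(L/D_h)(ρV²/2) = 0.01836·147.8/0.1499·98.23 = 1778 Pa.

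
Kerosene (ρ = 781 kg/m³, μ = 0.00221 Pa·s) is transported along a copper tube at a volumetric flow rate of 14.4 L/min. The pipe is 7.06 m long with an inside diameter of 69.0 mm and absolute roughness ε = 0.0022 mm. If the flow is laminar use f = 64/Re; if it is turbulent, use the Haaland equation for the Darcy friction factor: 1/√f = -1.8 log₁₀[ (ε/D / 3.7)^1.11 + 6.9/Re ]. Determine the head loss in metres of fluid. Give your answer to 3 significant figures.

h_f ≈ 8.79×10^-4 m

Q = 14.4 L/min = 14.4/60000 = 0.00024 m³/s.
Cross-sectional area A = πD²/4 = π(0.069)²/4 = 0.003739 m²; mean velocity V = Q/A = 0.00024/0.003739 = 0.06418 m/s.
Reynolds number Re = ρVD/μ = 781 · 0.06418 · 0.069 / 0.00221 = 1565.
Re < 2300 → laminar flow, so f = 64/Re = 64/1565 = 0.04089 (the turbulent correlation is not needed).
Darcy-Weisbach: ΔP = f(L/D)(ρV²/2) = 0.04089·(7.06/0.069)·(781·0.06418²/2) = 0.04089·102.3·1.609 = 6.731 Pa.
Head loss h_f = ΔP/(ρg) = 6.731/(781·9.81) = 8.79×10^-4 m.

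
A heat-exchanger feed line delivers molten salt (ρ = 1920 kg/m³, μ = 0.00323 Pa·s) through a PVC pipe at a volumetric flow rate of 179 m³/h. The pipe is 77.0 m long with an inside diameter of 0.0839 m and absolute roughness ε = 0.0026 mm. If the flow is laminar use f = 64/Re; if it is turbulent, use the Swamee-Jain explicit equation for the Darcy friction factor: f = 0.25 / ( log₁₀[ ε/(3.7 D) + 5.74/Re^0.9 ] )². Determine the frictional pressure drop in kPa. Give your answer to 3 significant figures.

Q = 179 m³/h = 179/3600 = 0.04972 m³/s.
Cross-sectional area A = πD²/4 = π(0.0839)²/4 = 0.005529 m²; mean velocity V = Q/A = 0.04972/0.005529 = 8.994 m/s.
Reynolds number Re = ρVD/μ = 1920 · 8.994 · 0.0839 / 0.00323 = 4.485e+05.
Re > 4000 → turbulent. Relative roughness ε/D = 2.6e-06/0.0839 = 3.1e-05. Swamee-Jain: f = 0.25/(log₁₀[3.1e-05/3.7 + 5.74/4.485e+05^0.9])² = 0.25/(log₁₀[8.38e-06 + 4.7e-05])² = 0.25/(-4.257)² = 0.0138.
Darcy-Weisbach: ΔP = f(L/D)(ρV²/2) = 0.0138·(77/0.0839)·(1920·8.994²/2) = 0.0138·917.8·7.765e+04 = 9.833e+05 Pa.
ΔP = 9.833e+05 Pa = 983 kPa.

ΔP ≈ 983 kPa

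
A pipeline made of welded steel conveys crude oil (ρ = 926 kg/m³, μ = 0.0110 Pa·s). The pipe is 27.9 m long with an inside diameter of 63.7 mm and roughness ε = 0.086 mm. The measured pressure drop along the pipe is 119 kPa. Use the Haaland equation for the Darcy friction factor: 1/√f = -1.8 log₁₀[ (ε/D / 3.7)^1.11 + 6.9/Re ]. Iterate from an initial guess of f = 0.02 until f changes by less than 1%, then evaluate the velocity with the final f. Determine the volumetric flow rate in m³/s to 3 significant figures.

Q ≈ 0.0148 m³/s

Rearranging Darcy-Weisbach: V = √(2·ΔP·D/(f·L·ρ)). With ε/D = 8.6e-05/0.0637 = 0.00135, iterate starting from f = 0.02:
  f = 0.02 → V = √(2·1.19e+05·0.0637/(0.02·27.9·926)) = 5.417 m/s; Re = ρVD/μ = 2.905e+04; f → 0.02656
  f = 0.02656 → V = 4.7 m/s; Re = 2.52e+04; f → 0.02718
  f = 0.02718 → V = 4.647 m/s; Re = 2.492e+04; f → 0.02723
Converged (Δf/f < 1%). With the final f = 0.02723: V = √(2·1.19e+05·0.0637/(0.02723·27.9·926)) = 4.642 m/s.
Q = V·A = 4.642·(π/4·0.0637²) = 0.0148 m³/s = 0.0148 m³/s.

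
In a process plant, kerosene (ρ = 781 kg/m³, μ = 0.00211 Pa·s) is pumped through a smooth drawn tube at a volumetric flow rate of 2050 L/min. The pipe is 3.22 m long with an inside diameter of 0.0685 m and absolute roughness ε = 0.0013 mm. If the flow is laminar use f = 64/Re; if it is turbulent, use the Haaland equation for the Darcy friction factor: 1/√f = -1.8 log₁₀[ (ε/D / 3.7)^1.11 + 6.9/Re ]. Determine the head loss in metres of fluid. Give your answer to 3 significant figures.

h_f ≈ 3.12 m

Q = 2050 L/min = 2050/60000 = 0.03417 m³/s.
Cross-sectional area A = πD²/4 = π(0.0685)²/4 = 0.003685 m²; mean velocity V = Q/A = 0.03417/0.003685 = 9.271 m/s.
Reynolds number Re = ρVD/μ = 781 · 9.271 · 0.0685 / 0.00211 = 2.351e+05.
Re > 4000 → turbulent. Relative roughness ε/D = 1.3e-06/0.0685 = 1.9e-05. Haaland: 1/√f = -1.8 log₁₀[(1.9e-05/3.7)^1.11 + 6.9/2.351e+05] = -1.8 log₁₀[1.34e-06 + 2.94e-05] = 8.123, so f = 0.01515.
Darcy-Weisbach: ΔP = f(L/D)(ρV²/2) = 0.01515·(3.22/0.0685)·(781·9.271²/2) = 0.01515·47.01·3.356e+04 = 2.391e+04 Pa.
Head loss h_f = ΔP/(ρg) = 2.391e+04/(781·9.81) = 3.12 m.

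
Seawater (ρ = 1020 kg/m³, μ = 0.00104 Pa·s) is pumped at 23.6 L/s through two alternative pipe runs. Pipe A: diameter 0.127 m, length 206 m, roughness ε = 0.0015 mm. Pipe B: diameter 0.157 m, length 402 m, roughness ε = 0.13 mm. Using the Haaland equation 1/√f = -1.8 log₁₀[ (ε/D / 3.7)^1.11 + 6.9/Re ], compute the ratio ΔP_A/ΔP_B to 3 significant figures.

ΔP_A/ΔP_B ≈ 1.10

Pipe A: V = Q/A = 0.0236/0.01267 = 1.863 m/s; Re = 2.321e+05; ε/D = 1.18e-05; Haaland → f = 0.01514; ΔP_A = f(L/D)(ρV²/2) = 4.347e+04 Pa.
Pipe B: V = Q/A = 0.0236/0.01936 = 1.219 m/s; Re = 1.877e+05; ε/D = 0.000828; Haaland → f = 0.02028; ΔP_B = f(L/D)(ρV²/2) = 3.935e+04 Pa.
ΔP_A/ΔP_B = 4.347e+04/3.935e+04 = 1.10.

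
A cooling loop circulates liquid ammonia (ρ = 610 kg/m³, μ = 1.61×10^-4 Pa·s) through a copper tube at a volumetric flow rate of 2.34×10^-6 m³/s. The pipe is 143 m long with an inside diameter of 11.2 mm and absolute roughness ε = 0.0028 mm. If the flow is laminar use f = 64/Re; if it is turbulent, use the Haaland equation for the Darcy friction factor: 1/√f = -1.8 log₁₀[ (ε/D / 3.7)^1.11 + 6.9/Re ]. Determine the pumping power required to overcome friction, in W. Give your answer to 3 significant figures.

P ≈ 3.26×10^-4 W

Cross-sectional area A = πD²/4 = π(0.0112)²/4 = 9.852e-05 m²; mean velocity V = Q/A = 2.34e-06/9.852e-05 = 0.02375 m/s.
Reynolds number Re = ρVD/μ = 610 · 0.02375 · 0.0112 / 0.000161 = 1008.
Re < 2300 → laminar flow, so f = 64/Re = 64/1008 = 0.0635 (the turbulent correlation is not needed).
Darcy-Weisbach: ΔP = f(L/D)(ρV²/2) = 0.0635·(143/0.0112)·(610·0.02375²/2) = 0.0635·1.277e+04·0.1721 = 139.5 Pa.
Pumping power P = QΔP = 2.34e-06·139.5 = 3.264×10^-4 W = 3.26×10^-4 W.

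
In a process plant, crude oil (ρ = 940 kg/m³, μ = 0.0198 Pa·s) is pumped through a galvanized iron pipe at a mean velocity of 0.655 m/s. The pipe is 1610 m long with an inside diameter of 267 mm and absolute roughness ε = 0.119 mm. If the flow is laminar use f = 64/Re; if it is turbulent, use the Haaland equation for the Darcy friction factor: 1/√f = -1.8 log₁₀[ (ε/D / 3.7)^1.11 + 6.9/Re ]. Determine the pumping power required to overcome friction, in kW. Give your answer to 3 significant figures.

P ≈ 1.47 kW

Reynolds number Re = ρVD/μ = 940 · 0.655 · 0.267 / 0.0198 = 8303.
Re > 4000 → turbulent. Relative roughness ε/D = 0.000119/0.267 = 0.000446. Haaland: 1/√f = -1.8 log₁₀[(0.000446/3.7)^1.11 + 6.9/8303] = -1.8 log₁₀[4.46e-05 + 0.000831] = 5.504, so f = 0.03301.
Darcy-Weisbach: ΔP = f(L/D)(ρV²/2) = 0.03301·(1610/0.267)·(940·0.655²/2) = 0.03301·6030·201.6 = 4.014e+04 Pa.
Q = V·A = 0.655·0.05599 = 0.03667 m³/s.
Pumping power P = QΔP = 0.03667·4.014e+04 = 1472 W = 1.47 kW.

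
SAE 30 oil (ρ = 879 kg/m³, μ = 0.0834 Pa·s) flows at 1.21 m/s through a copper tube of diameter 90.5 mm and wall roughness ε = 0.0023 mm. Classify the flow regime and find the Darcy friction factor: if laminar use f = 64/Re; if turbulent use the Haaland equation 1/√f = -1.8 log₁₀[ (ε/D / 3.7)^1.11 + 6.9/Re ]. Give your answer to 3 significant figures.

f ≈ 0.0555

Re = ρVD/μ = 879·1.21·0.0905/0.0834 = 1154.
Re < 2300 → laminar, so f = 64/Re = 0.05545 (roughness is irrelevant in laminar flow).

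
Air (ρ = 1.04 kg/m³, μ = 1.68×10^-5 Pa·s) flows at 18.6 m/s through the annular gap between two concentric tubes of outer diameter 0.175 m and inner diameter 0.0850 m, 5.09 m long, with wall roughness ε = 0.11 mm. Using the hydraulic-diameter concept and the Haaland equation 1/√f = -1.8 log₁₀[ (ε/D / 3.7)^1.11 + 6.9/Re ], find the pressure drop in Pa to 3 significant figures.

Hydraulic diameter D_h = 4A/P = D_o - D_i = 0.175 - 0.085 = 0.09 m.
Re = ρVD_h/μ = 1.04·18.6·0.09/1.68e-05 = 1.036e+05.
ε/D_h = 0.00011/0.09 = 0.00122; Haaland gives 1/√f = -1.8 log₁₀[0.000137+6.66e-05] = 6.645, so f = 0.02265.
ΔP = f(L/D_h)(ρV²/2) = 0.02265·5.09/0.09·179.9 = 230.4 Pa.

ΔP ≈ 230 Pa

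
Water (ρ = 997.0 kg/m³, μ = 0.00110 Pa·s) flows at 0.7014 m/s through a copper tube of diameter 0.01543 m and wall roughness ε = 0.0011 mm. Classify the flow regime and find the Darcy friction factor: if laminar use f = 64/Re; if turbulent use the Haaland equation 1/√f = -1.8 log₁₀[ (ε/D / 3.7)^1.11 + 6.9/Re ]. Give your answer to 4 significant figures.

Re = ρVD/μ = 997·0.7014·0.01543/0.0011 = 9809.
Re > 4000 → turbulent. ε/D = 1.1e-06/0.01543 = 7.13e-05; Haaland: 1/√f = -1.8 log₁₀[5.84e-06 + 0.000703] = 5.669, so f = 0.03112.

f ≈ 0.03112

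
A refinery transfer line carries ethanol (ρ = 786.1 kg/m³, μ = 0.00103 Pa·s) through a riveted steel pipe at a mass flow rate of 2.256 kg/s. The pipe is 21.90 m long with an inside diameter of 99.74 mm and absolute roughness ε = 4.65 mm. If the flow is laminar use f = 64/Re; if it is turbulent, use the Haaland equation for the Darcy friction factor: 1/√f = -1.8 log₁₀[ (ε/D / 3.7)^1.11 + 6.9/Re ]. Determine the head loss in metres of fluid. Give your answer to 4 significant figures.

h_f ≈ 0.1062 m

A = πD²/4 = π(0.09974)²/4 = 0.007813 m²; mean velocity V = ṁ/(ρA) = 2.256/(786.1 · 0.007813) = 0.3673 m/s.
Reynolds number Re = ρVD/μ = 786.1 · 0.3673 · 0.09974 / 0.00103 = 2.796e+04.
Re > 4000 → turbulent. Relative roughness ε/D = 0.00465/0.09974 = 0.0466. Haaland: 1/√f = -1.8 log₁₀[(0.0466/3.7)^1.11 + 6.9/2.796e+04] = -1.8 log₁₀[0.00779 + 0.000247] = 3.771, so f = 0.07032.
Darcy-Weisbach: ΔP = f(L/D)(ρV²/2) = 0.07032·(21.9/0.09974)·(786.1·0.3673²/2) = 0.07032·219.6·53.03 = 818.8 Pa.
Head loss h_f = ΔP/(ρg) = 818.8/(786.1·9.81) = 0.1062 m.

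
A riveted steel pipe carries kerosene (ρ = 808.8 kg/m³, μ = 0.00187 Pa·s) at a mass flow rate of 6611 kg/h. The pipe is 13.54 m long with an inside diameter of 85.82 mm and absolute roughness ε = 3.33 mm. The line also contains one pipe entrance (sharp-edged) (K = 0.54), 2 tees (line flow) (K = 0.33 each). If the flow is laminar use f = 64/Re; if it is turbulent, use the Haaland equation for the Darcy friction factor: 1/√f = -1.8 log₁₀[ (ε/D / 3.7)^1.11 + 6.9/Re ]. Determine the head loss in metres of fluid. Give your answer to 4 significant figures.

ṁ = 6611 kg/h = 6611/3600 = 1.836 kg/s.
A = πD²/4 = π(0.08582)²/4 = 0.005785 m²; mean velocity V = ṁ/(ρA) = 1.836/(808.8 · 0.005785) = 0.3925 m/s.
Reynolds number Re = ρVD/μ = 808.8 · 0.3925 · 0.08582 / 0.00187 = 1.457e+04.
Re > 4000 → turbulent. Relative roughness ε/D = 0.00333/0.08582 = 0.0388. Haaland: 1/√f = -1.8 log₁₀[(0.0388/3.7)^1.11 + 6.9/1.457e+04] = -1.8 log₁₀[0.00635 + 0.000474] = 3.899, so f = 0.0658.
Total minor-loss coefficient ΣK = 1·0.54 + 2·0.33 = 1.2.
ΔP = [f·L/D + ΣK]·(ρV²/2) = [0.0658·13.54/0.08582 + 1.2]·(808.8·0.3925²/2) = [10.38 + 1.2]·62.31 = 721.5 Pa.
Head loss h_f = ΔP/(ρg) = 721.5/(808.8·9.81) = 0.09094 m.

h_f ≈ 0.09094 m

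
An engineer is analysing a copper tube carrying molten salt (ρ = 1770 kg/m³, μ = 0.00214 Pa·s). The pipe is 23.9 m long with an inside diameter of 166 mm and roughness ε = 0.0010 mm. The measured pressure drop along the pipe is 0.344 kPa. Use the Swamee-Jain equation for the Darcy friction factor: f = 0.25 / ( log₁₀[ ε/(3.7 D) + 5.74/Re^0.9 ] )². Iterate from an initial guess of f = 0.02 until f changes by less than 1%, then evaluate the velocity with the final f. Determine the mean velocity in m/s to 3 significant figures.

Rearranging Darcy-Weisbach: V = √(2·ΔP·D/(f·L·ρ)). With ε/D = 1e-06/0.166 = 6.02e-06, iterate starting from f = 0.02:
  f = 0.02 → V = √(2·344·0.166/(0.02·23.9·1770)) = 0.3674 m/s; Re = ρVD/μ = 5.044e+04; f → 0.02074
  f = 0.02074 → V = 0.3608 m/s; Re = 4.953e+04; f → 0.02083
Converged (Δf/f < 1%). With the final f = 0.02083: V = √(2·344·0.166/(0.02083·23.9·1770)) = 0.36 m/s.

V ≈ 0.360 m/s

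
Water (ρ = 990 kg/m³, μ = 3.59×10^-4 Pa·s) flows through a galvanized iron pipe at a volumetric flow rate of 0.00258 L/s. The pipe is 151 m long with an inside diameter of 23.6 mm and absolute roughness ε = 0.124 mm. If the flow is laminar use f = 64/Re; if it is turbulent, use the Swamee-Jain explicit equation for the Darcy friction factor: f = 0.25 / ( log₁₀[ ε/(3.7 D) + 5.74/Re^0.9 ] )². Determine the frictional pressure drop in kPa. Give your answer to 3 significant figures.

Q = 0.00258 L/s = 0.00258/1000 = 2.58e-06 m³/s.
Cross-sectional area A = πD²/4 = π(0.0236)²/4 = 0.0004374 m²; mean velocity V = Q/A = 2.58e-06/0.0004374 = 0.005898 m/s.
Reynolds number Re = ρVD/μ = 990 · 0.005898 · 0.0236 / 0.000359 = 383.8.
Re < 2300 → laminar flow, so f = 64/Re = 64/383.8 = 0.1667 (the turbulent correlation is not needed).
Darcy-Weisbach: ΔP = f(L/D)(ρV²/2) = 0.1667·(151/0.0236)·(990·0.005898²/2) = 0.1667·6398·0.01722 = 18.37 Pa.
ΔP = 18.37 Pa = 0.0184 kPa.

ΔP ≈ 0.0184 kPa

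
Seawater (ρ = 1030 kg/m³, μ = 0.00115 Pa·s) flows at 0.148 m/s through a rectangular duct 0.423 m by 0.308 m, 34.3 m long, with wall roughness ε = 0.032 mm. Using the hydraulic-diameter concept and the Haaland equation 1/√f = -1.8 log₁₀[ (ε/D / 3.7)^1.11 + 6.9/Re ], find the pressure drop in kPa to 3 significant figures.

ΔP ≈ 0.0230 kPa

Hydraulic diameter D_h = 4A/P = 4·(0.423·0.308)/(2·(0.423+0.308)) = 0.5211/1.462 = 0.3565 m.
Re = ρVD_h/μ = 1030·0.148·0.3565/0.00115 = 4.725e+04.
ε/D_h = 3.2e-05/0.3565 = 8.98e-05; Haaland gives 1/√f = -1.8 log₁₀[7.54e-06+0.000146] = 6.865, so f = 0.02122.
ΔP = f(L/D_h)(ρV²/2) = 0.02122·34.3/0.3565·11.28 = 23.03 Pa.
ΔP = 0.0230 kPa.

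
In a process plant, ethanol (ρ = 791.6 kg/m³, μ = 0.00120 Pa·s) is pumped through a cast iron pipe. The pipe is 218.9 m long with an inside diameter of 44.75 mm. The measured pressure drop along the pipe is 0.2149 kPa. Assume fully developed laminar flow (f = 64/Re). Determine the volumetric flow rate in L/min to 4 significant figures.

For laminar flow, f = 64/Re with Re = ρVD/μ, so Darcy-Weisbach reduces to ΔP = 32μLV/D². Solving for V: V = ΔP·D²/(32μL) = 214.9·(0.04475)²/(32·0.0012·218.9) = 0.0512 m/s.
Check: Re = ρVD/μ = 791.6·0.0512·0.04475/0.0012 = 1511 < 2300, so the laminar assumption holds.
Q = V·A = 0.0512·(π/4·0.04475²) = 8.052e-05 m³/s = 4.831 L/min.

Q ≈ 4.831 L/min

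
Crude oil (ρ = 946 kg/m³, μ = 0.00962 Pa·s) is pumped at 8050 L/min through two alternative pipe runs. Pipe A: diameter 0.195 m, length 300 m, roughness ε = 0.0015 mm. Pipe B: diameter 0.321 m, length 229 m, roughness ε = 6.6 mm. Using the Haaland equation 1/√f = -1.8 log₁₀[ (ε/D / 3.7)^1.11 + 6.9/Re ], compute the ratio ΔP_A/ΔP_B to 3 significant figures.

ΔP_A/ΔP_B ≈ 5.84

Pipe A: V = Q/A = 0.1342/0.02986 = 4.492 m/s; Re = 8.615e+04; ε/D = 7.69e-06; Haaland → f = 0.01842; ΔP_A = f(L/D)(ρV²/2) = 2.705e+05 Pa.
Pipe B: V = Q/A = 0.1342/0.08093 = 1.658 m/s; Re = 5.233e+04; ε/D = 0.0206; Haaland → f = 0.04997; ΔP_B = f(L/D)(ρV²/2) = 4.634e+04 Pa.
ΔP_A/ΔP_B = 2.705e+05/4.634e+04 = 5.84.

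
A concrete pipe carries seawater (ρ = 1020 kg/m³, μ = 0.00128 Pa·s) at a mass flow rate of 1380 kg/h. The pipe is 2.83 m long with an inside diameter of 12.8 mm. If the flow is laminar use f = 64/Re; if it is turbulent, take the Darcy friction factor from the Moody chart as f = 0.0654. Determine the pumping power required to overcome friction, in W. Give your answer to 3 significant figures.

P ≈ 23.6 W

ṁ = 1380 kg/h = 1380/3600 = 0.3833 kg/s.
A = πD²/4 = π(0.0128)²/4 = 0.0001287 m²; mean velocity V = ṁ/(ρA) = 0.3833/(1020 · 0.0001287) = 2.921 m/s.
Reynolds number Re = ρVD/μ = 1020 · 2.921 · 0.0128 / 0.00128 = 2.979e+04.
Re > 4000 → turbulent; use the Moody-chart value f = 0.0654.
Darcy-Weisbach: ΔP = f(L/D)(ρV²/2) = 0.0654·(2.83/0.0128)·(1020·2.921²/2) = 0.0654·221.1·4350 = 6.29e+04 Pa.
Q = ṁ/ρ = 0.3833/1020 = 0.0003758 m³/s.
Pumping power P = QΔP = 0.0003758·6.29e+04 = 23.64 W = 23.6 W.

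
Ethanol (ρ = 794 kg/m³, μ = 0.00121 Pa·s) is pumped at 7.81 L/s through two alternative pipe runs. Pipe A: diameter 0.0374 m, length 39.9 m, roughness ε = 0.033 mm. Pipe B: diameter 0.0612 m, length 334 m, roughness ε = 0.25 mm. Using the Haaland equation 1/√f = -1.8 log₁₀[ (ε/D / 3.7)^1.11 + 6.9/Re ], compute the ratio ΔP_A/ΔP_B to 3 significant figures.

ΔP_A/ΔP_B ≈ 0.977

Pipe A: V = Q/A = 0.00781/0.001099 = 7.109 m/s; Re = 1.745e+05; ε/D = 0.000882; Haaland → f = 0.02061; ΔP_A = f(L/D)(ρV²/2) = 4.411e+05 Pa.
Pipe B: V = Q/A = 0.00781/0.002942 = 2.655 m/s; Re = 1.066e+05; ε/D = 0.00408; Haaland → f = 0.02956; ΔP_B = f(L/D)(ρV²/2) = 4.514e+05 Pa.
ΔP_A/ΔP_B = 4.411e+05/4.514e+05 = 0.977.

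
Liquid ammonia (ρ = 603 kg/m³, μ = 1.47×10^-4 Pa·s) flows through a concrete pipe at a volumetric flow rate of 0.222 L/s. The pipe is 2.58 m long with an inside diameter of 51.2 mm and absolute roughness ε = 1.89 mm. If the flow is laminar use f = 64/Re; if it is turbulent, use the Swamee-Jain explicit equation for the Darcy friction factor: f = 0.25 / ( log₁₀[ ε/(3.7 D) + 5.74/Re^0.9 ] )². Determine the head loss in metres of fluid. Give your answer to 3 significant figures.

h_f ≈ 0.00192 m

Q = 0.222 L/s = 0.222/1000 = 0.000222 m³/s.
Cross-sectional area A = πD²/4 = π(0.0512)²/4 = 0.002059 m²; mean velocity V = Q/A = 0.000222/0.002059 = 0.1078 m/s.
Reynolds number Re = ρVD/μ = 603 · 0.1078 · 0.0512 / 0.000147 = 2.265e+04.
Re > 4000 → turbulent. Relative roughness ε/D = 0.00189/0.0512 = 0.0369. Swamee-Jain: f = 0.25/(log₁₀[0.0369/3.7 + 5.74/2.265e+04^0.9])² = 0.25/(log₁₀[0.00998 + 0.000691])² = 0.25/(-1.972)² = 0.06429.
Darcy-Weisbach: ΔP = f(L/D)(ρV²/2) = 0.06429·(2.58/0.0512)·(603·0.1078²/2) = 0.06429·50.39·3.505 = 11.36 Pa.
Head loss h_f = ΔP/(ρg) = 11.36/(603·9.81) = 0.00192 m.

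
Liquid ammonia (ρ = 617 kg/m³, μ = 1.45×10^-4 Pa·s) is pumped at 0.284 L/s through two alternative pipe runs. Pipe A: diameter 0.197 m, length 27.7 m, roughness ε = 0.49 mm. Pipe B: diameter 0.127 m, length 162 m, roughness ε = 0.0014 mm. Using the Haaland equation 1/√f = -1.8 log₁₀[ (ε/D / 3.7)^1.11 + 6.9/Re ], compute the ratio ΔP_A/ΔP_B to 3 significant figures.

ΔP_A/ΔP_B ≈ 0.0234

Pipe A: V = Q/A = 0.000284/0.03048 = 0.009317 m/s; Re = 7811; ε/D = 0.00249; Haaland → f = 0.03604; ΔP_A = f(L/D)(ρV²/2) = 0.1357 Pa.
Pipe B: V = Q/A = 0.000284/0.01267 = 0.02242 m/s; Re = 1.212e+04; ε/D = 1.1e-05; Haaland → f = 0.02933; ΔP_B = f(L/D)(ρV²/2) = 5.801 Pa.
ΔP_A/ΔP_B = 0.1357/5.801 = 0.0234.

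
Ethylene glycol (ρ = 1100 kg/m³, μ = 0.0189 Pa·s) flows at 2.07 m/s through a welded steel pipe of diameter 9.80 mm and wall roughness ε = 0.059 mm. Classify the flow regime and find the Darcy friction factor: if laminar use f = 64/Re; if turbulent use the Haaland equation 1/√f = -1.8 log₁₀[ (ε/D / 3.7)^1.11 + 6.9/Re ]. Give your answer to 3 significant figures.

Re = ρVD/μ = 1100·2.07·0.0098/0.0189 = 1181.
Re < 2300 → laminar, so f = 64/Re = 0.05421 (roughness is irrelevant in laminar flow).

f ≈ 0.0542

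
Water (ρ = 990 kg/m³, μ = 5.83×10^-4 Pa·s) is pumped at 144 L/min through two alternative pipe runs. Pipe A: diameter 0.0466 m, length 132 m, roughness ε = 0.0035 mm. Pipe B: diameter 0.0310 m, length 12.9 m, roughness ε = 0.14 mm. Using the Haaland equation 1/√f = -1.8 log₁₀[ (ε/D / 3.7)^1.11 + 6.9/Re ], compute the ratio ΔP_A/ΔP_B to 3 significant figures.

ΔP_A/ΔP_B ≈ 0.788

Pipe A: V = Q/A = 0.0024/0.001706 = 1.407 m/s; Re = 1.114e+05; ε/D = 7.51e-05; Haaland → f = 0.01778; ΔP_A = f(L/D)(ρV²/2) = 4.936e+04 Pa.
Pipe B: V = Q/A = 0.0024/0.0007548 = 3.18 m/s; Re = 1.674e+05; ε/D = 0.00452; Haaland → f = 0.03006; ΔP_B = f(L/D)(ρV²/2) = 6.261e+04 Pa.
ΔP_A/ΔP_B = 4.936e+04/6.261e+04 = 0.788.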